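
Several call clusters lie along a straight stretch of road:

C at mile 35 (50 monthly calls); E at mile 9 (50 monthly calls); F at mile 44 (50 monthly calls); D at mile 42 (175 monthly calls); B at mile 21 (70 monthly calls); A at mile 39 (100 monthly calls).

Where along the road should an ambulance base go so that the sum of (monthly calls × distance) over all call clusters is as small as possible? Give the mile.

For a sum of weighted absolute distances on a line, the optimum is the weighted median (not the mean). Total weight W = 495; half-weight = 247.5.
Sort by position and accumulate weight:
  mile 9 (E, w=50) → cum 50
  mile 21 (B, w=70) → cum 120
  mile 35 (C, w=50) → cum 170
  mile 39 (A, w=100) → cum 270  ≥ 247.5 → median here
  mile 42 (D, w=175) → cum 445
  mile 44 (F, w=50) → cum 495
Optimal location: mile 39.

x = 39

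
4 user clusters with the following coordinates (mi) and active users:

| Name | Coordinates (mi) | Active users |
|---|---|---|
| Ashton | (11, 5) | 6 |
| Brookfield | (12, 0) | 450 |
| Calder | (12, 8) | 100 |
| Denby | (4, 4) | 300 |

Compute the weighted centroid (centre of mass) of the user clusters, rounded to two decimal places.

The minimiser of Σwᵢ‖p−pᵢ‖² is the weighted centroid p* = (Σwᵢpᵢ)/(Σwᵢ).
Σwᵢ = 856.
Σwᵢxᵢ = 6·11 + 450·12 + 100·12 + 300·4 = 7866.
Σwᵢyᵢ = 6·5 + 450·0 + 100·8 + 300·4 = 2030.
x* = 7866/856 = 9.19, y* = 2030/856 = 2.37.

(9.19, 2.37)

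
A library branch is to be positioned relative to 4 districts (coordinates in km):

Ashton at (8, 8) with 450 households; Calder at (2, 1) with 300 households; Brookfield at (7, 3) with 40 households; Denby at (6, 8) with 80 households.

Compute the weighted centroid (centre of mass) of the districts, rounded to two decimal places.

The minimiser of Σwᵢ‖p−pᵢ‖² is the weighted centroid p* = (Σwᵢpᵢ)/(Σwᵢ).
Σwᵢ = 870.
Σwᵢxᵢ = 450·8 + 300·2 + 40·7 + 80·6 = 4960.
Σwᵢyᵢ = 450·8 + 300·1 + 40·3 + 80·8 = 4660.
x* = 4960/870 = 5.70, y* = 4660/870 = 5.36.

(5.70, 5.36)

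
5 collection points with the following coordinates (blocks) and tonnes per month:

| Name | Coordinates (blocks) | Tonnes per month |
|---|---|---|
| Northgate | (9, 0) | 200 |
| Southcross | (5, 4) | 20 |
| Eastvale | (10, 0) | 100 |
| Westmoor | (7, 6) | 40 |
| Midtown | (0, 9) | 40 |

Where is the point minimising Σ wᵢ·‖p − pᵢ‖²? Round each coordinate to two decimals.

The minimiser of Σwᵢ‖p−pᵢ‖² is the weighted centroid p* = (Σwᵢpᵢ)/(Σwᵢ).
Σwᵢ = 400.
Σwᵢxᵢ = 200·9 + 20·5 + 100·10 + 40·7 + 40·0 = 3180.
Σwᵢyᵢ = 200·0 + 20·4 + 100·0 + 40·6 + 40·9 = 680.
x* = 3180/400 = 7.95, y* = 680/400 = 1.70.

(7.95, 1.70)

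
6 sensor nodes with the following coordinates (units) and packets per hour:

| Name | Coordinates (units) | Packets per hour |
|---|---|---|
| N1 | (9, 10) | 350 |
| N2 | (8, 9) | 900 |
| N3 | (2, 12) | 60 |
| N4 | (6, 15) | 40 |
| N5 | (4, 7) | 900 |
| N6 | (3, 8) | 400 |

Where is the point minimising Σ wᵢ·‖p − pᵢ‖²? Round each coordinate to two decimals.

(5.85, 8.46)

The minimiser of Σwᵢ‖p−pᵢ‖² is the weighted centroid p* = (Σwᵢpᵢ)/(Σwᵢ).
Σwᵢ = 2650.
Σwᵢxᵢ = 350·9 + 900·8 + 60·2 + 40·6 + 900·4 + 400·3 = 15510.
Σwᵢyᵢ = 350·10 + 900·9 + 60·12 + 40·15 + 900·7 + 400·8 = 22420.
x* = 15510/2650 = 5.85, y* = 22420/2650 = 8.46.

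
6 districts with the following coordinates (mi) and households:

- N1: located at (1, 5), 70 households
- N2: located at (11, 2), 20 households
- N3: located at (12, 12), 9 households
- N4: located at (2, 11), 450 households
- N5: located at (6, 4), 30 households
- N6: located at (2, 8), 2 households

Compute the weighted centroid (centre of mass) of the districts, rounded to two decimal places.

(2.55, 9.61)

The minimiser of Σwᵢ‖p−pᵢ‖² is the weighted centroid p* = (Σwᵢpᵢ)/(Σwᵢ).
Σwᵢ = 581.
Σwᵢxᵢ = 70·1 + 20·11 + 9·12 + 450·2 + 30·6 + 2·2 = 1482.
Σwᵢyᵢ = 70·5 + 20·2 + 9·12 + 450·11 + 30·4 + 2·8 = 5584.
x* = 1482/581 = 2.55, y* = 5584/581 = 9.61.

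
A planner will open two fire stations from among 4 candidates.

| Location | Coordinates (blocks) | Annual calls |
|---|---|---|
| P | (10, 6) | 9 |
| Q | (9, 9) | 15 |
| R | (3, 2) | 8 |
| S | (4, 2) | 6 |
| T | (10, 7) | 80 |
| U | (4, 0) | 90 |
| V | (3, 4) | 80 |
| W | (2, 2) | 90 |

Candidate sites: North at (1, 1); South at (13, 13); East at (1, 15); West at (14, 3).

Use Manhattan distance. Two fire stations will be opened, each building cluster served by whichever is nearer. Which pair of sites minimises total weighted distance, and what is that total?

Evaluate every pair (each demand assigned to the nearer of the two):
  {North, West}: total = 1856
  {North, South}: total = 1918
  {North, East}: total = 2524
  {South, West}: total = 4285
  {East, West}: total = 4330
  {South, East}: total = 5066
Best pair: {North, West} with total 1856.

{North, West}, total 1856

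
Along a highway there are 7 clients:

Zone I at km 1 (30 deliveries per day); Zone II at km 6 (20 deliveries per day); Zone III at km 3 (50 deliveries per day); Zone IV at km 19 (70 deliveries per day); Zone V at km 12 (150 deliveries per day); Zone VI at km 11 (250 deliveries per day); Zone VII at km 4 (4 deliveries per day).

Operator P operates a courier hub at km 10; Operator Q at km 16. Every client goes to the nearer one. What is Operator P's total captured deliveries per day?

504

The indifferent point is the midpoint (10+16)/2 = 13; clients left of it (closer to Operator P at 10) go to Operator P, those right go to Operator Q.
  Zone I at 1 (w=30) → Operator P
  Zone III at 3 (w=50) → Operator P
  Zone VII at 4 (w=4) → Operator P
  Zone II at 6 (w=20) → Operator P
  Zone VI at 11 (w=250) → Operator P
  Zone V at 12 (w=150) → Operator P
  Zone IV at 19 (w=70) → Operator Q
Operator P captures 504; Operator Q captures 70.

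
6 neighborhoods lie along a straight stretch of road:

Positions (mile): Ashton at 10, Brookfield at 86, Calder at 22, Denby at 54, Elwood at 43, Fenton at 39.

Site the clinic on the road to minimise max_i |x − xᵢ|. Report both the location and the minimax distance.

The 1-center on a line is the midpoint of the two extreme points: leftmost at 10, rightmost at 86.
Optimal location = (10 + 86)/2 = 48; maximum distance = (86 − 10)/2 = 38.

location 48, max distance 38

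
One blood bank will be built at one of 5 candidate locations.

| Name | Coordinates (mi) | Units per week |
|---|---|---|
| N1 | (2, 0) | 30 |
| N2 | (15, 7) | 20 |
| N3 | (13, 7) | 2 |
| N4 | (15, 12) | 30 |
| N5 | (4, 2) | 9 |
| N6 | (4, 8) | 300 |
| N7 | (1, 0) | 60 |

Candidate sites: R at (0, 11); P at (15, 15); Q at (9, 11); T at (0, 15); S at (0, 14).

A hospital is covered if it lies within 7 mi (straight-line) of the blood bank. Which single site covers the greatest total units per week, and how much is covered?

Q, covering 332

Coverage radius r = 7 mi; a point is covered iff (Δx)²+(Δy)² ≤ 7² = 49.
  R (0, 11): covers {N6} → 300
  P (15, 15): covers {N4} → 30
  Q (9, 11): covers {N3, N4, N6} → 332
  T (0, 15): covers {none} → 0
  S (0, 14): covers {none} → 0
Maximum coverage at Q: 332 units per week.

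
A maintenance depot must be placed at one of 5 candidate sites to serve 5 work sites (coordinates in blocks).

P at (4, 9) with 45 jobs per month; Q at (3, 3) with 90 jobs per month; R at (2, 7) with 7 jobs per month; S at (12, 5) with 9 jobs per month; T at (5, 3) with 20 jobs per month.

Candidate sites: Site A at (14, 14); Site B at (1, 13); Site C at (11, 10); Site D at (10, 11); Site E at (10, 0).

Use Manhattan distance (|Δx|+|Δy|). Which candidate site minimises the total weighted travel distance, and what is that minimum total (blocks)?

Site B, total 1895 blocks

Total weighted distance at each candidate:
  Site A (14, 14): total = 3287
  Site B (1, 13): total = 1895
  Site C (11, 10): total = 2108
  Site D (10, 11): total = 2126
  Site E (10, 0): total = 1903
Minimum is at Site B with total 1895 blocks.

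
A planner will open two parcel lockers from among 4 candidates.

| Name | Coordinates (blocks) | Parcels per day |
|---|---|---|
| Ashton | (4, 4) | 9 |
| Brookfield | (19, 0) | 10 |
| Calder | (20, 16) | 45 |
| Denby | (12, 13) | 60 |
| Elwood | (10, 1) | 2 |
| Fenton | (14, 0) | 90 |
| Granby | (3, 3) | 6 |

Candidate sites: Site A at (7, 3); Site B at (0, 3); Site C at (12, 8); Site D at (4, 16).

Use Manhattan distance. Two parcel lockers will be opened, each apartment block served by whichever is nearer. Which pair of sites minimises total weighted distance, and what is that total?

{Site A, Site C}, total 2140

Evaluate every pair (each demand assigned to the nearer of the two):
  {Site A, Site C}: total = 2140
  {Site B, Site C}: total = 2151
  {Site C, Site D}: total = 2280
  {Site A, Site D}: total = 2500
  {Site A, Site B}: total = 3184
  {Site B, Site D}: total = 3217
Best pair: {Site A, Site C} with total 2140.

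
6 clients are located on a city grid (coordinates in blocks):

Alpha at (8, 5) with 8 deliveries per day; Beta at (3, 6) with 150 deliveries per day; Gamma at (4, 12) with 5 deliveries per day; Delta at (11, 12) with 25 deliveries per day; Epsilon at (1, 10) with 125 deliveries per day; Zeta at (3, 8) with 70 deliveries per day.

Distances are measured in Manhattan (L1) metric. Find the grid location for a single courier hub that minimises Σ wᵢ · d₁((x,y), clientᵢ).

(3, 8)

Manhattan distance separates: Σwᵢ(|x−xᵢ|+|y−yᵢ|) = Σwᵢ|x−xᵢ| + Σwᵢ|y−yᵢ|, so x and y are optimised independently as 1-D weighted medians.
Total weight W = 383; half = 191.5.
x-coordinate, sorted with cumulative weight:
  x=1 (Epsilon, w=125) cum 125
  x=3 (Beta, w=150) cum 275  ← median
  x=3 (Zeta, w=70) cum 345
  x=4 (Gamma, w=5) cum 350
  x=8 (Alpha, w=8) cum 358
  x=11 (Delta, w=25) cum 383
⇒ x* = 3
y-coordinate, sorted with cumulative weight:
  y=5 (Alpha, w=8) cum 8
  y=6 (Beta, w=150) cum 158
  y=8 (Zeta, w=70) cum 228  ← median
  y=10 (Epsilon, w=125) cum 353
  y=12 (Gamma, w=5) cum 358
  y=12 (Delta, w=25) cum 383
⇒ y* = 8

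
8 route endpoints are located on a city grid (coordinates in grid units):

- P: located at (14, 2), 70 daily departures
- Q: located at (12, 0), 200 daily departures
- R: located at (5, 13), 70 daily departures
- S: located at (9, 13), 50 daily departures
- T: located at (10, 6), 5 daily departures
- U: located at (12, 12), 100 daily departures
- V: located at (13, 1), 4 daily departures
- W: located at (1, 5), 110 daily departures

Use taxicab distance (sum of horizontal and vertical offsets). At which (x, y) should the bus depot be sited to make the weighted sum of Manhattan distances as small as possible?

(12, 5)

Manhattan distance separates: Σwᵢ(|x−xᵢ|+|y−yᵢ|) = Σwᵢ|x−xᵢ| + Σwᵢ|y−yᵢ|, so x and y are optimised independently as 1-D weighted medians.
Total weight W = 609; half = 304.5.
x-coordinate, sorted with cumulative weight:
  x=1 (W, w=110) cum 110
  x=5 (R, w=70) cum 180
  x=9 (S, w=50) cum 230
  x=10 (T, w=5) cum 235
  x=12 (Q, w=200) cum 435  ← median
  x=12 (U, w=100) cum 535
  x=13 (V, w=4) cum 539
  x=14 (P, w=70) cum 609
⇒ x* = 12
y-coordinate, sorted with cumulative weight:
  y=0 (Q, w=200) cum 200
  y=1 (V, w=4) cum 204
  y=2 (P, w=70) cum 274
  y=5 (W, w=110) cum 384  ← median
  y=6 (T, w=5) cum 389
  y=12 (U, w=100) cum 489
  y=13 (R, w=70) cum 559
  y=13 (S, w=50) cum 609
⇒ y* = 5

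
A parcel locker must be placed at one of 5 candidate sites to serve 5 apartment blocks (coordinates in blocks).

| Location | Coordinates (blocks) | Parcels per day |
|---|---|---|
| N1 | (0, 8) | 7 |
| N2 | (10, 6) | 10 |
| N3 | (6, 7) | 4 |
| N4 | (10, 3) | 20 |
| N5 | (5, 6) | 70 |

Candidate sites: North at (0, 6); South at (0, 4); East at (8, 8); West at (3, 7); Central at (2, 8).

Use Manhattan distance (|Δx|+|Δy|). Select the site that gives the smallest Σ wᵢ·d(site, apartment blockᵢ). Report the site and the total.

Total weighted distance at each candidate:
  North (0, 6): total = 752
  South (0, 4): total = 894
  East (8, 8): total = 598
  West (3, 7): total = 550
  Central (2, 8): total = 744
Minimum is at West with total 550 blocks.

West, total 550 blocks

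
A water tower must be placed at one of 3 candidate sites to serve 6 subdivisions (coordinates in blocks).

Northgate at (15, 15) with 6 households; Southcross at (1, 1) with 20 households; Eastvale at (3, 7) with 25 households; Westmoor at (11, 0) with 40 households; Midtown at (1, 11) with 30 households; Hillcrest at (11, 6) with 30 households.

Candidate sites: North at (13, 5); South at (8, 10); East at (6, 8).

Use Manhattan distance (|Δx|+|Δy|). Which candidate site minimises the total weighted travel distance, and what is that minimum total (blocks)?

East, total 1406 blocks

Total weighted distance at each candidate:
  North (13, 5): total = 1602
  South (8, 10): total = 1562
  East (6, 8): total = 1406
Minimum is at East with total 1406 blocks.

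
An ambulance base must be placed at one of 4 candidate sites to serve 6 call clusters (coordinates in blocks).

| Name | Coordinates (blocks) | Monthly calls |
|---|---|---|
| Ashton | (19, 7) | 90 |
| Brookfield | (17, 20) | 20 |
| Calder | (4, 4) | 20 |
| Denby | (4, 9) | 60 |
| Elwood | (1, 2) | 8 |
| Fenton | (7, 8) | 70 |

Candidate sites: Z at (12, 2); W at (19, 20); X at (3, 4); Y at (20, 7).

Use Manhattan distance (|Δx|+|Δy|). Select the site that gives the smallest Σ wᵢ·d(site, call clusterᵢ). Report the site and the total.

Total weighted distance at each candidate:
  Z (12, 2): total = 3498
  W (19, 20): total = 5358
  X (3, 4): total = 3282
  Y (20, 7): total = 3042
Minimum is at Y with total 3042 blocks.

Y, total 3042 blocks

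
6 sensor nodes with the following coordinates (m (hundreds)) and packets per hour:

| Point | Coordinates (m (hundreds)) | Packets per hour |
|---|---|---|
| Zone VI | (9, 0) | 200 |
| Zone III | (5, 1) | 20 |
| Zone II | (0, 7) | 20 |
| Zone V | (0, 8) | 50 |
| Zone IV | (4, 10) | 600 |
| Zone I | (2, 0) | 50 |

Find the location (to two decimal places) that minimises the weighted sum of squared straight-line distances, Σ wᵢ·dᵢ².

The minimiser of Σwᵢ‖p−pᵢ‖² is the weighted centroid p* = (Σwᵢpᵢ)/(Σwᵢ).
Σwᵢ = 940.
Σwᵢxᵢ = 200·9 + 20·5 + 20·0 + 50·0 + 600·4 + 50·2 = 4400.
Σwᵢyᵢ = 200·0 + 20·1 + 20·7 + 50·8 + 600·10 + 50·0 = 6560.
x* = 4400/940 = 4.68, y* = 6560/940 = 6.98.

(4.68, 6.98)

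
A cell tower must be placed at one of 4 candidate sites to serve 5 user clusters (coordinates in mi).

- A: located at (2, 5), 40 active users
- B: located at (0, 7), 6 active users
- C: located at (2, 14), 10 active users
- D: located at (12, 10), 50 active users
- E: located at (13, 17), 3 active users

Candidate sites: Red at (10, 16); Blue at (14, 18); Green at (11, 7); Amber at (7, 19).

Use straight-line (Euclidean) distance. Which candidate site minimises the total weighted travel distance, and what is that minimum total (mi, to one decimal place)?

Total weighted distance at each candidate:
  Red (10, 16): total = 1033.0
  Blue (14, 18): total = 1357.5
  Green (11, 7): total = 737.5
  Amber (7, 19): total = 1282.5
Minimum is at Green with total 737.5 mi.

Green, total 737.5 mi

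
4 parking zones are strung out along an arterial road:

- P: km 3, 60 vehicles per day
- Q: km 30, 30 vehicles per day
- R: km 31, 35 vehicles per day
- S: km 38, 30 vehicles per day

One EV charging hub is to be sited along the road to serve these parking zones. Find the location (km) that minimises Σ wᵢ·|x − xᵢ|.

x = 30

For a sum of weighted absolute distances on a line, the optimum is the weighted median (not the mean). Total weight W = 155; half-weight = 77.5.
Sort by position and accumulate weight:
  km 3 (P, w=60) → cum 60
  km 30 (Q, w=30) → cum 90  ≥ 77.5 → median here
  km 31 (R, w=35) → cum 125
  km 38 (S, w=30) → cum 155
Optimal location: km 30.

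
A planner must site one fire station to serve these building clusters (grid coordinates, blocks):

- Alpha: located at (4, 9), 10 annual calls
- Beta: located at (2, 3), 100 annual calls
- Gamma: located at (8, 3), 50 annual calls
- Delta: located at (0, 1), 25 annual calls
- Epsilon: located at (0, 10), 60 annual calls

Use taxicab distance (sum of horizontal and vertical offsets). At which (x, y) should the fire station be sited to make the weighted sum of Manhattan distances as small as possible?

(2, 3)

Manhattan distance separates: Σwᵢ(|x−xᵢ|+|y−yᵢ|) = Σwᵢ|x−xᵢ| + Σwᵢ|y−yᵢ|, so x and y are optimised independently as 1-D weighted medians.
Total weight W = 245; half = 122.5.
x-coordinate, sorted with cumulative weight:
  x=0 (Delta, w=25) cum 25
  x=0 (Epsilon, w=60) cum 85
  x=2 (Beta, w=100) cum 185  ← median
  x=4 (Alpha, w=10) cum 195
  x=8 (Gamma, w=50) cum 245
⇒ x* = 2
y-coordinate, sorted with cumulative weight:
  y=1 (Delta, w=25) cum 25
  y=3 (Beta, w=100) cum 125  ← median
  y=3 (Gamma, w=50) cum 175
  y=9 (Alpha, w=10) cum 185
  y=10 (Epsilon, w=60) cum 245
⇒ y* = 3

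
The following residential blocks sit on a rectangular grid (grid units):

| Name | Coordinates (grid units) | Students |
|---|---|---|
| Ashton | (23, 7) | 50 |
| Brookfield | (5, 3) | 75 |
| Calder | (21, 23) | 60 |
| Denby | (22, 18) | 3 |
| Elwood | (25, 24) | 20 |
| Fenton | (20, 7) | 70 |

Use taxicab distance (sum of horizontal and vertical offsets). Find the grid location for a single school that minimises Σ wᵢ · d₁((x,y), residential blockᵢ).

(20, 7)

Manhattan distance separates: Σwᵢ(|x−xᵢ|+|y−yᵢ|) = Σwᵢ|x−xᵢ| + Σwᵢ|y−yᵢ|, so x and y are optimised independently as 1-D weighted medians.
Total weight W = 278; half = 139.
x-coordinate, sorted with cumulative weight:
  x=5 (Brookfield, w=75) cum 75
  x=20 (Fenton, w=70) cum 145  ← median
  x=21 (Calder, w=60) cum 205
  x=22 (Denby, w=3) cum 208
  x=23 (Ashton, w=50) cum 258
  x=25 (Elwood, w=20) cum 278
⇒ x* = 20
y-coordinate, sorted with cumulative weight:
  y=3 (Brookfield, w=75) cum 75
  y=7 (Ashton, w=50) cum 125
  y=7 (Fenton, w=70) cum 195  ← median
  y=18 (Denby, w=3) cum 198
  y=23 (Calder, w=60) cum 258
  y=24 (Elwood, w=20) cum 278
⇒ y* = 7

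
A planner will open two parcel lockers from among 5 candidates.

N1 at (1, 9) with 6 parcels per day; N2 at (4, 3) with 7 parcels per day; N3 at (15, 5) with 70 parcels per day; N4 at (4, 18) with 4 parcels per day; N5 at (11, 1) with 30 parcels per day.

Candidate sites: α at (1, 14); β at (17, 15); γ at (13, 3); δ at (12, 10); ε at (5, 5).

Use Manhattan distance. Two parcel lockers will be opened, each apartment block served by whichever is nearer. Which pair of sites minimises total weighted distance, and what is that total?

Evaluate every pair (each demand assigned to the nearer of the two):
  {α, γ}: total = 521
  {γ, ε}: total = 525
  {γ, δ}: total = 599
  {β, γ}: total = 635
  {δ, ε}: total = 985
  {α, δ}: total = 1016
  {α, ε}: total = 1079
  {β, δ}: total = 1101
  {β, ε}: total = 1125
  {α, β}: total = 1596
Best pair: {α, γ} with total 521.

{α, γ}, total 521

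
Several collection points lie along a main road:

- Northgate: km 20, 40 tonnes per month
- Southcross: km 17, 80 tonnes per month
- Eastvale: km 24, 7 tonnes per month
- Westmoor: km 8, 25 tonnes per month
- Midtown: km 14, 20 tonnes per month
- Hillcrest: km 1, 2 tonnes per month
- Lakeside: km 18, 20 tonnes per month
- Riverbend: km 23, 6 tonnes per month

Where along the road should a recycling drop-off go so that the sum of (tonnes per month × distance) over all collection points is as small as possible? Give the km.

For a sum of weighted absolute distances on a line, the optimum is the weighted median (not the mean). Total weight W = 200; half-weight = 100.
Sort by position and accumulate weight:
  km 1 (Hillcrest, w=2) → cum 2
  km 8 (Westmoor, w=25) → cum 27
  km 14 (Midtown, w=20) → cum 47
  km 17 (Southcross, w=80) → cum 127  ≥ 100 → median here
  km 18 (Lakeside, w=20) → cum 147
  km 20 (Northgate, w=40) → cum 187
  km 23 (Riverbend, w=6) → cum 193
  km 24 (Eastvale, w=7) → cum 200
Optimal location: km 17.

x = 17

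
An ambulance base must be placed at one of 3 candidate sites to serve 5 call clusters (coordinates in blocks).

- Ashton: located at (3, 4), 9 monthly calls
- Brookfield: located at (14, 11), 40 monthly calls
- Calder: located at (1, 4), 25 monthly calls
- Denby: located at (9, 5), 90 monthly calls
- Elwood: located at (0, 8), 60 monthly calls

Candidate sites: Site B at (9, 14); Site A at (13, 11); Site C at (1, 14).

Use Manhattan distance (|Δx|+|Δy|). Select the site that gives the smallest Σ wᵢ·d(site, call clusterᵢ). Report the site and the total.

Site A, total 2528 blocks

Total weighted distance at each candidate:
  Site B (9, 14): total = 2624
  Site A (13, 11): total = 2528
  Site C (1, 14): total = 2948
Minimum is at Site A with total 2528 blocks.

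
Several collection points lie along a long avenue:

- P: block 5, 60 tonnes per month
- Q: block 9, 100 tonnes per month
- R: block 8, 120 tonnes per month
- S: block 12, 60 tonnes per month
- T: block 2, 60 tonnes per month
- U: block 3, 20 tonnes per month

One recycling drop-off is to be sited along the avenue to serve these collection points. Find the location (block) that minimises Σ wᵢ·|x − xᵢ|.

For a sum of weighted absolute distances on a line, the optimum is the weighted median (not the mean). Total weight W = 420; half-weight = 210.
Sort by position and accumulate weight:
  block 2 (T, w=60) → cum 60
  block 3 (U, w=20) → cum 80
  block 5 (P, w=60) → cum 140
  block 8 (R, w=120) → cum 260  ≥ 210 → median here
  block 9 (Q, w=100) → cum 360
  block 12 (S, w=60) → cum 420
Optimal location: block 8.

x = 8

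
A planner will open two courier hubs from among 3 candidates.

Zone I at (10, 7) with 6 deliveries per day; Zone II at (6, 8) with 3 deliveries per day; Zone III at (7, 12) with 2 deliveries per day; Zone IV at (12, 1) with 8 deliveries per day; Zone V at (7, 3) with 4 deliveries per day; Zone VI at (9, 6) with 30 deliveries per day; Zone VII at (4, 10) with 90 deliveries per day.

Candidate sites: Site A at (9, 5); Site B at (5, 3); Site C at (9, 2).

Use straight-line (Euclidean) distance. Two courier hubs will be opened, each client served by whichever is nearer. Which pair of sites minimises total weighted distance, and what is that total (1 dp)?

Evaluate every pair (each demand assigned to the nearer of the two):
  {Site A, Site C}: total = 741.3
  {Site A, Site B}: total = 755.1
  {Site B, Site C}: total = 854.0
Best pair: {Site A, Site C} with total 741.3.

{Site A, Site C}, total 741.3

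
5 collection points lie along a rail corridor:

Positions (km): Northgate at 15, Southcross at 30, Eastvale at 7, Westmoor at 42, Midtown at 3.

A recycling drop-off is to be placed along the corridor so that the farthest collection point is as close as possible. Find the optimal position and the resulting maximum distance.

location 22.5, max distance 19.5

The 1-center on a line is the midpoint of the two extreme points: leftmost at 3, rightmost at 42.
Optimal location = (3 + 42)/2 = 22.5; maximum distance = (42 − 3)/2 = 19.5.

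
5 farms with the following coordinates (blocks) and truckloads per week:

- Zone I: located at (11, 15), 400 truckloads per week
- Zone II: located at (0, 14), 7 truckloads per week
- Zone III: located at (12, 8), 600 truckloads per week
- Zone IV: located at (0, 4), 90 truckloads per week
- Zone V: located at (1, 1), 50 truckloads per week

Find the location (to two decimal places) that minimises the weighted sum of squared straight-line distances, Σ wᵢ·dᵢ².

(10.16, 9.86)

The minimiser of Σwᵢ‖p−pᵢ‖² is the weighted centroid p* = (Σwᵢpᵢ)/(Σwᵢ).
Σwᵢ = 1147.
Σwᵢxᵢ = 400·11 + 7·0 + 600·12 + 90·0 + 50·1 = 11650.
Σwᵢyᵢ = 400·15 + 7·14 + 600·8 + 90·4 + 50·1 = 11308.
x* = 11650/1147 = 10.16, y* = 11308/1147 = 9.86.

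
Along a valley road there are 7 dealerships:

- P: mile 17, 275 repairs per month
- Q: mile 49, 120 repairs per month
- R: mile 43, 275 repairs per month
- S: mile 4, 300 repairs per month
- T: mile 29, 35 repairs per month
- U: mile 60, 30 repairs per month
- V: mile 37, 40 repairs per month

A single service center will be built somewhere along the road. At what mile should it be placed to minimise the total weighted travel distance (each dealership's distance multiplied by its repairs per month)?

x = 17

For a sum of weighted absolute distances on a line, the optimum is the weighted median (not the mean). Total weight W = 1075; half-weight = 537.5.
Sort by position and accumulate weight:
  mile 4 (S, w=300) → cum 300
  mile 17 (P, w=275) → cum 575  ≥ 537.5 → median here
  mile 29 (T, w=35) → cum 610
  mile 37 (V, w=40) → cum 650
  mile 43 (R, w=275) → cum 925
  mile 49 (Q, w=120) → cum 1045
  mile 60 (U, w=30) → cum 1075
Optimal location: mile 17.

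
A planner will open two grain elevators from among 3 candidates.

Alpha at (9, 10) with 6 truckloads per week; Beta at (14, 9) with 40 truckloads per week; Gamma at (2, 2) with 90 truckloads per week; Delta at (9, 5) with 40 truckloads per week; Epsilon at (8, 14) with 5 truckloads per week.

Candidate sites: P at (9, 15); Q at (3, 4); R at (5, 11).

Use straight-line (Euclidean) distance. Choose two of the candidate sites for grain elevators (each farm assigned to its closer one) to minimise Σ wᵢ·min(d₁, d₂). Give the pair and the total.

Evaluate every pair (each demand assigned to the nearer of the two):
  {P, Q}: total = 794.0
  {Q, R}: total = 859.3
  {P, R}: total = 1486.5
Best pair: {P, Q} with total 794.0.

{P, Q}, total 794.0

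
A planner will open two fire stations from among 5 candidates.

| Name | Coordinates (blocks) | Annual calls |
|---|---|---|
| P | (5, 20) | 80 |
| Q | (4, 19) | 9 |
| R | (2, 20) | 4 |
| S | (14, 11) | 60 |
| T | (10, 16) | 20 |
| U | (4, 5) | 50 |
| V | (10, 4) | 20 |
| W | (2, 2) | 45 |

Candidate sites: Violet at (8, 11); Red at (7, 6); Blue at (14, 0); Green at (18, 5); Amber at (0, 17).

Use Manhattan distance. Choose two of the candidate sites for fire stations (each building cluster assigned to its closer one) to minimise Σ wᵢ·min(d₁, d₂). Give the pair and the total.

{Violet, Red}, total 2333

Evaluate every pair (each demand assigned to the nearer of the two):
  {Violet, Red}: total = 2333
  {Red, Amber}: total = 2359
  {Violet, Amber}: total = 2569
  {Violet, Blue}: total = 2918
  {Violet, Green}: total = 2983
  {Red, Green}: total = 3065
  {Red, Blue}: total = 3125
  {Blue, Amber}: total = 3134
  {Green, Amber}: total = 3179
  {Blue, Green}: total = 5086
Best pair: {Violet, Red} with total 2333.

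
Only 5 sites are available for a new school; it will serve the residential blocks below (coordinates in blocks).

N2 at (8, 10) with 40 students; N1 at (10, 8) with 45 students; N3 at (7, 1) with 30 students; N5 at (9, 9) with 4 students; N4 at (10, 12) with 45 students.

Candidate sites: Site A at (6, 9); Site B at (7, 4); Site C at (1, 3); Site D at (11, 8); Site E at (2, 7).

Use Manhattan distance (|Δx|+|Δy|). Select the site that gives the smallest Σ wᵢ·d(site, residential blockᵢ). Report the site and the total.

Site D, total 812 blocks

Total weighted distance at each candidate:
  Site A (6, 9): total = 942
  Site B (7, 4): total = 1208
  Site C (1, 3): total = 2296
  Site D (11, 8): total = 812
  Site E (2, 7): total = 1716
Minimum is at Site D with total 812 blocks.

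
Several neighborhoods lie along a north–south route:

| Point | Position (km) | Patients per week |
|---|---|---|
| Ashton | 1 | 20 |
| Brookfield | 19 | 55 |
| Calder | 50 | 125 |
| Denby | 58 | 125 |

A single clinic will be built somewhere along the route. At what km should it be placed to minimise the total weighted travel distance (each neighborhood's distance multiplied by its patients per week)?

x = 50

For a sum of weighted absolute distances on a line, the optimum is the weighted median (not the mean). Total weight W = 325; half-weight = 162.5.
Sort by position and accumulate weight:
  km 1 (Ashton, w=20) → cum 20
  km 19 (Brookfield, w=55) → cum 75
  km 50 (Calder, w=125) → cum 200  ≥ 162.5 → median here
  km 58 (Denby, w=125) → cum 325
Optimal location: km 50.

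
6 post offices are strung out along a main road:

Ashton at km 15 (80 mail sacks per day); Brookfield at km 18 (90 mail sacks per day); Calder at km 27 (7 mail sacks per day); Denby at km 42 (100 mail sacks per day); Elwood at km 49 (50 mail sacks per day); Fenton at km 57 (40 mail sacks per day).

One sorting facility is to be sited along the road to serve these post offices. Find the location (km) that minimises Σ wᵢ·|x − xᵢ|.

For a sum of weighted absolute distances on a line, the optimum is the weighted median (not the mean). Total weight W = 367; half-weight = 183.5.
Sort by position and accumulate weight:
  km 15 (Ashton, w=80) → cum 80
  km 18 (Brookfield, w=90) → cum 170
  km 27 (Calder, w=7) → cum 177
  km 42 (Denby, w=100) → cum 277  ≥ 183.5 → median here
  km 49 (Elwood, w=50) → cum 327
  km 57 (Fenton, w=40) → cum 367
Optimal location: km 42.

x = 42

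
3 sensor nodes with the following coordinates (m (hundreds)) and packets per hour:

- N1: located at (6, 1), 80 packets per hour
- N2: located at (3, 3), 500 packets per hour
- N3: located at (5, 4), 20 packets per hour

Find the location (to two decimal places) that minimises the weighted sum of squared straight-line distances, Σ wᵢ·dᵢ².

(3.47, 2.77)

The minimiser of Σwᵢ‖p−pᵢ‖² is the weighted centroid p* = (Σwᵢpᵢ)/(Σwᵢ).
Σwᵢ = 600.
Σwᵢxᵢ = 80·6 + 500·3 + 20·5 = 2080.
Σwᵢyᵢ = 80·1 + 500·3 + 20·4 = 1660.
x* = 2080/600 = 3.47, y* = 1660/600 = 2.77.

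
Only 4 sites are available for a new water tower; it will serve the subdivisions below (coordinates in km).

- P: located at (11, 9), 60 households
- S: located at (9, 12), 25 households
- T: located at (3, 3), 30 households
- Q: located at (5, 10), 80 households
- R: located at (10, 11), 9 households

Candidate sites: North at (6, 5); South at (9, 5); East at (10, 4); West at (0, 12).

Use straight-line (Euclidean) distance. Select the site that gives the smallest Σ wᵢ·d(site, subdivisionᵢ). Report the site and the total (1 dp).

Total weighted distance at each candidate:
  North (6, 5): total = 1155.6
  South (9, 5): total = 1200.1
  East (10, 4): total = 1407.4
  West (0, 12): total = 1715.0
Minimum is at North with total 1155.6 km.

North, total 1155.6 km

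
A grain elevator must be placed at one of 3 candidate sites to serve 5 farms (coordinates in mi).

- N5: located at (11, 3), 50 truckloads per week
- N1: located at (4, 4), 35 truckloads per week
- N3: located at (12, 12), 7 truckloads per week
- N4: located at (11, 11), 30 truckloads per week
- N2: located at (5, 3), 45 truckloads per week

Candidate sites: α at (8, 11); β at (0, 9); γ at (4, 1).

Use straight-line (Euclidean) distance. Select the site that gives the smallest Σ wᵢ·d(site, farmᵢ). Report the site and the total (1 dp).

Total weighted distance at each candidate:
  α (8, 11): total = 1212.7
  β (0, 9): total = 1624.1
  γ (4, 1): total = 1031.0
Minimum is at γ with total 1031.0 mi.

γ, total 1031.0 mi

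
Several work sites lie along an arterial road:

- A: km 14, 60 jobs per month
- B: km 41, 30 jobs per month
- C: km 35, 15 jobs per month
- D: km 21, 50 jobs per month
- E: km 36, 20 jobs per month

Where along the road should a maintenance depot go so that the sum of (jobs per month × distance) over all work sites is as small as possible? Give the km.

x = 21

For a sum of weighted absolute distances on a line, the optimum is the weighted median (not the mean). Total weight W = 175; half-weight = 87.5.
Sort by position and accumulate weight:
  km 14 (A, w=60) → cum 60
  km 21 (D, w=50) → cum 110  ≥ 87.5 → median here
  km 35 (C, w=15) → cum 125
  km 36 (E, w=20) → cum 145
  km 41 (B, w=30) → cum 175
Optimal location: km 21.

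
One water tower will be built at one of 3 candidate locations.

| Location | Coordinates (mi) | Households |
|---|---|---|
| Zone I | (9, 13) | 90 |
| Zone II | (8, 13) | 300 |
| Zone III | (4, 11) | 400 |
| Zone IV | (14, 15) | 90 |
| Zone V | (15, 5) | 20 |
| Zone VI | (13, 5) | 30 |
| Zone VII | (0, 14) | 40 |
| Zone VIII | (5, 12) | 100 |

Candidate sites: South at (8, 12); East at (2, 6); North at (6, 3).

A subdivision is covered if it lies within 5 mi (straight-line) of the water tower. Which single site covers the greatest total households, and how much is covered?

Coverage radius r = 5 mi; a point is covered iff (Δx)²+(Δy)² ≤ 5² = 25.
  South (8, 12): covers {Zone I, Zone II, Zone III, Zone VIII} → 890
  East (2, 6): covers {none} → 0
  North (6, 3): covers {none} → 0
Maximum coverage at South: 890 households.

South, covering 890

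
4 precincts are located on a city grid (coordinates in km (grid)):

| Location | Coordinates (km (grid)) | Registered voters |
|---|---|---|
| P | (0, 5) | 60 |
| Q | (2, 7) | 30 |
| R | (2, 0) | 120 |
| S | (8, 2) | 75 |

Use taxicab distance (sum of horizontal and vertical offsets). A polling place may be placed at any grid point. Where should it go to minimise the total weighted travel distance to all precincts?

Manhattan distance separates: Σwᵢ(|x−xᵢ|+|y−yᵢ|) = Σwᵢ|x−xᵢ| + Σwᵢ|y−yᵢ|, so x and y are optimised independently as 1-D weighted medians.
Total weight W = 285; half = 142.5.
x-coordinate, sorted with cumulative weight:
  x=0 (P, w=60) cum 60
  x=2 (Q, w=30) cum 90
  x=2 (R, w=120) cum 210  ← median
  x=8 (S, w=75) cum 285
⇒ x* = 2
y-coordinate, sorted with cumulative weight:
  y=0 (R, w=120) cum 120
  y=2 (S, w=75) cum 195  ← median
  y=5 (P, w=60) cum 255
  y=7 (Q, w=30) cum 285
⇒ y* = 2

(2, 2)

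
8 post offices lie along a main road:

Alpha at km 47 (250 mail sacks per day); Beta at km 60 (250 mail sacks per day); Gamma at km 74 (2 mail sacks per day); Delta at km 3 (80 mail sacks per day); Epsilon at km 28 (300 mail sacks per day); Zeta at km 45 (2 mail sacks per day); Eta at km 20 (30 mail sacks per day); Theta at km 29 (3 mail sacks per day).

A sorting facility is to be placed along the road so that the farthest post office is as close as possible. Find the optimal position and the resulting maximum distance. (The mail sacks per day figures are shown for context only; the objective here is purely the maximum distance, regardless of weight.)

location 38.5, max distance 35.5

The 1-center on a line is the midpoint of the two extreme points: leftmost at 3, rightmost at 74.
Optimal location = (3 + 74)/2 = 38.5; maximum distance = (74 − 3)/2 = 35.5.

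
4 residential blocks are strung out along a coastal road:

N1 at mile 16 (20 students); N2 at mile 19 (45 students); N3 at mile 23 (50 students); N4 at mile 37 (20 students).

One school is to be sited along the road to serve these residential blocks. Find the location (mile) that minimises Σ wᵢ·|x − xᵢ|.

For a sum of weighted absolute distances on a line, the optimum is the weighted median (not the mean). Total weight W = 135; half-weight = 67.5.
Sort by position and accumulate weight:
  mile 16 (N1, w=20) → cum 20
  mile 19 (N2, w=45) → cum 65
  mile 23 (N3, w=50) → cum 115  ≥ 67.5 → median here
  mile 37 (N4, w=20) → cum 135
Optimal location: mile 23.

x = 23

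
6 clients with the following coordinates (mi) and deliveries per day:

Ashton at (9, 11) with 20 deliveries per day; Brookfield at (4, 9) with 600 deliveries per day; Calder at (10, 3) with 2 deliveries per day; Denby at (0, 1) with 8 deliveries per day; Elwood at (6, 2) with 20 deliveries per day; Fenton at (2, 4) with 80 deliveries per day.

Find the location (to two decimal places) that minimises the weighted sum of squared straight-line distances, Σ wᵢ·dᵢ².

The minimiser of Σwᵢ‖p−pᵢ‖² is the weighted centroid p* = (Σwᵢpᵢ)/(Σwᵢ).
Σwᵢ = 730.
Σwᵢxᵢ = 20·9 + 600·4 + 2·10 + 8·0 + 20·6 + 80·2 = 2880.
Σwᵢyᵢ = 20·11 + 600·9 + 2·3 + 8·1 + 20·2 + 80·4 = 5994.
x* = 2880/730 = 3.95, y* = 5994/730 = 8.21.

(3.95, 8.21)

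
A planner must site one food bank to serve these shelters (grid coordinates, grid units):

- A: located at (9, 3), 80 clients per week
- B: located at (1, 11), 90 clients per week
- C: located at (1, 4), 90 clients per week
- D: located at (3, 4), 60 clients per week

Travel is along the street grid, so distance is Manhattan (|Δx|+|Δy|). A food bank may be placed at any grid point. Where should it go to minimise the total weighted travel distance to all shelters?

(1, 4)

Manhattan distance separates: Σwᵢ(|x−xᵢ|+|y−yᵢ|) = Σwᵢ|x−xᵢ| + Σwᵢ|y−yᵢ|, so x and y are optimised independently as 1-D weighted medians.
Total weight W = 320; half = 160.
x-coordinate, sorted with cumulative weight:
  x=1 (B, w=90) cum 90
  x=1 (C, w=90) cum 180  ← median
  x=3 (D, w=60) cum 240
  x=9 (A, w=80) cum 320
⇒ x* = 1
y-coordinate, sorted with cumulative weight:
  y=3 (A, w=80) cum 80
  y=4 (C, w=90) cum 170  ← median
  y=4 (D, w=60) cum 230
  y=11 (B, w=90) cum 320
⇒ y* = 4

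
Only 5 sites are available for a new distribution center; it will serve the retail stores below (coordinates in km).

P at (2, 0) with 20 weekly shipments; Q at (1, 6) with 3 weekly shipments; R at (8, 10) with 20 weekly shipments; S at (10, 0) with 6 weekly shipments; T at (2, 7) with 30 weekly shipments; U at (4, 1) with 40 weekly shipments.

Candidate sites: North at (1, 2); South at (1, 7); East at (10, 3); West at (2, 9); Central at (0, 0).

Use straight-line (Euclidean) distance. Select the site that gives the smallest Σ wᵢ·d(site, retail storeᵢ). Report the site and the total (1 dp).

Total weighted distance at each candidate:
  North (1, 2): total = 604.1
  South (1, 7): total = 663.5
  East (10, 3): total = 884.3
  West (2, 9): total = 773.2
  Central (0, 0): total = 757.7
Minimum is at North with total 604.1 km.

North, total 604.1 km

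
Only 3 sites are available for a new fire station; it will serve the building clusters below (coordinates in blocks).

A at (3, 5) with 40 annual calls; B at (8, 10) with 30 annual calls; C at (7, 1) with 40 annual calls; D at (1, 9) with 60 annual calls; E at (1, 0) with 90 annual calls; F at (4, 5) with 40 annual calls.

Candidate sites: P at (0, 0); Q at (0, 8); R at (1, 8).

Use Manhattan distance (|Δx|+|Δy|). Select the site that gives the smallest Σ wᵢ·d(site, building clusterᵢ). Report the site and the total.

R, total 2010 blocks

Total weighted distance at each candidate:
  P (0, 0): total = 2230
  Q (0, 8): total = 2310
  R (1, 8): total = 2010
Minimum is at R with total 2010 blocks.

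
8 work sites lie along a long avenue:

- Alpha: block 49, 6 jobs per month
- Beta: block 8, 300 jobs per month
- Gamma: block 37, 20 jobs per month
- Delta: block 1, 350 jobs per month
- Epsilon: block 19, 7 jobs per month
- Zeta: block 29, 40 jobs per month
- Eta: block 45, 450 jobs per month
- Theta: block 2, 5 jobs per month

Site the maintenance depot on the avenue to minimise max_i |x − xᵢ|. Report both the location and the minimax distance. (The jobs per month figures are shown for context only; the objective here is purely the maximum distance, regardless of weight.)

The 1-center on a line is the midpoint of the two extreme points: leftmost at 1, rightmost at 49.
Optimal location = (1 + 49)/2 = 25; maximum distance = (49 − 1)/2 = 24.

location 25, max distance 24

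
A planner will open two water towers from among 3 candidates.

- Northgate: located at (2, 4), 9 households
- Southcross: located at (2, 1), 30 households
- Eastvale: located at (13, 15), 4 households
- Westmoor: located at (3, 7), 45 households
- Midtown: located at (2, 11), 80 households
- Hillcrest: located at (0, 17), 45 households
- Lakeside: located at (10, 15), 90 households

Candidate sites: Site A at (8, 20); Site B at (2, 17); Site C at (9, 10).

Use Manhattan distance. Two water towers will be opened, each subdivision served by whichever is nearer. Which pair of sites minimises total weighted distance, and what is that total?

Evaluate every pair (each demand assigned to the nearer of the two):
  {Site B, Site C}: total = 2148
  {Site A, Site B}: total = 2332
  {Site A, Site C}: total = 2713
Best pair: {Site B, Site C} with total 2148.

{Site B, Site C}, total 2148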